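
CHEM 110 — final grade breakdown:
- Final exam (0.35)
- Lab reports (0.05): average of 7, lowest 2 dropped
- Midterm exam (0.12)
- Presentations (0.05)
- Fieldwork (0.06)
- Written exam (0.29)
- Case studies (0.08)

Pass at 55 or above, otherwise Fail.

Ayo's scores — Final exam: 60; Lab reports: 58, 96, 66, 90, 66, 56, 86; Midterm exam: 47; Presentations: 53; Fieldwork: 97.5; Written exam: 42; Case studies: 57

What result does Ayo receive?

Pass

Lab reports: drop 56, 58 → average of remaining 5 = 404/5 = 80.8
Weighted total:
  Final exam 60 × 0.35 = 21
  Lab reports 80.8 × 0.05 = 4.04
  Midterm exam 47 × 0.12 = 5.64
  Presentations 53 × 0.05 = 2.65
  Fieldwork 97.5 × 0.06 = 5.85
  Written exam 42 × 0.29 = 12.18
  Case studies 57 × 0.08 = 4.56
Sum = 55.92
55.92 ≥ 55 → Pass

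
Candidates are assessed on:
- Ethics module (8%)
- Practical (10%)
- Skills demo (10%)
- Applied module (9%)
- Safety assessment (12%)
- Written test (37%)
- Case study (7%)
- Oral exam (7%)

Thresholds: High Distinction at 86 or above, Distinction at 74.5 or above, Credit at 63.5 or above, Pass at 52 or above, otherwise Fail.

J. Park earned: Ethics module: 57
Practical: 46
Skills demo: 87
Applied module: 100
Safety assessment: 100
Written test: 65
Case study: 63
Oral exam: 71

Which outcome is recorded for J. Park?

Credit

Weighted total:
  Ethics module 57 × 0.08 = 4.56
  Practical 46 × 0.1 = 4.6
  Skills demo 87 × 0.1 = 8.7
  Applied module 100 × 0.09 = 9
  Safety assessment 100 × 0.12 = 12
  Written test 65 × 0.37 = 24.05
  Case study 63 × 0.07 = 4.41
  Oral exam 71 × 0.07 = 4.97
Sum = 72.29
72.29 is ≥ 63.5 and < 74.5 → Credit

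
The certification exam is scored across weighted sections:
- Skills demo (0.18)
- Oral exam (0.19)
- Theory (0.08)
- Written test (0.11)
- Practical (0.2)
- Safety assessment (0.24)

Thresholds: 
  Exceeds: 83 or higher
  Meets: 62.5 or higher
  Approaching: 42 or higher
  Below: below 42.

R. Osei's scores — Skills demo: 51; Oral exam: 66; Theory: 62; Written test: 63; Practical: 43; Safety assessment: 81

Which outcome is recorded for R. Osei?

Weighted total:
  Skills demo 51 × 0.18 = 9.18
  Oral exam 66 × 0.19 = 12.54
  Theory 62 × 0.08 = 4.96
  Written test 63 × 0.11 = 6.93
  Practical 43 × 0.2 = 8.6
  Safety assessment 81 × 0.24 = 19.44
Sum = 61.65
61.65 is ≥ 42 and < 62.5 → Approaching

Approaching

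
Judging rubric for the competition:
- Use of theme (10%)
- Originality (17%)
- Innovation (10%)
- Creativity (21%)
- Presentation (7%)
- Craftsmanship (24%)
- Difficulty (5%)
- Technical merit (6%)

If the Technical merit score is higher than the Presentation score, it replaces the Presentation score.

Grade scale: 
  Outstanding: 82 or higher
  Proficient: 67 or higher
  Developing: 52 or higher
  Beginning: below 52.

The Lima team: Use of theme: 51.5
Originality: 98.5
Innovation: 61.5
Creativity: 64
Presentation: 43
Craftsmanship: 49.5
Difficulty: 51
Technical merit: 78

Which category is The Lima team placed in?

Developing

Technical merit (78) > Presentation (43), so Presentation counts as 78.
Weighted total:
  Use of theme 51.5 × 0.1 = 5.15
  Originality 98.5 × 0.17 = 16.745
  Innovation 61.5 × 0.1 = 6.15
  Creativity 64 × 0.21 = 13.44
  Presentation 78 × 0.07 = 5.46
  Craftsmanship 49.5 × 0.24 = 11.88
  Difficulty 51 × 0.05 = 2.55
  Technical merit 78 × 0.06 = 4.68
Sum = 66.055
66.055 is ≥ 52 and < 67 → Developing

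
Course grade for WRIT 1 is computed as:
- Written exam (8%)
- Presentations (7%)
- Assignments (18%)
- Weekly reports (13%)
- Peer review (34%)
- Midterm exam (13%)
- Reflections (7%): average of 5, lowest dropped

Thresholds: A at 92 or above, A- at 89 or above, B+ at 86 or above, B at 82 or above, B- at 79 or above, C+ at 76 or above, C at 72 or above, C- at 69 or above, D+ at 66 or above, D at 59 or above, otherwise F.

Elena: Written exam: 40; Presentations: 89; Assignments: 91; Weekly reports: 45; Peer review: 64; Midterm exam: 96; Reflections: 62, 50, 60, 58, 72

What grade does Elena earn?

C-

Reflections: drop 50 → average of remaining 4 = 252/4 = 63
Weighted total:
  Written exam 40 × 0.08 = 3.2
  Presentations 89 × 0.07 = 6.23
  Assignments 91 × 0.18 = 16.38
  Weekly reports 45 × 0.13 = 5.85
  Peer review 64 × 0.34 = 21.76
  Midterm exam 96 × 0.13 = 12.48
  Reflections 63 × 0.07 = 4.41
Sum = 70.31
70.31 is ≥ 69 and < 72 → C-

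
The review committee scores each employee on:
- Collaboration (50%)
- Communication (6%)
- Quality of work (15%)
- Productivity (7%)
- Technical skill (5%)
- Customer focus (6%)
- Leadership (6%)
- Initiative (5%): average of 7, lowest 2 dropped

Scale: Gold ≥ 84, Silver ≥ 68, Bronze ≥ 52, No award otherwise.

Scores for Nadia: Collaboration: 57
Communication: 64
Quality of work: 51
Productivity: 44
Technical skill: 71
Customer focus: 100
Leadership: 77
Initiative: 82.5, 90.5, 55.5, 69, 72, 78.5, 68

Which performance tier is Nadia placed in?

Bronze

Initiative: drop 55.5, 68 → average of remaining 5 = 392.5/5 = 78.5
Weighted total:
  Collaboration 57 × 0.5 = 28.5
  Communication 64 × 0.06 = 3.84
  Quality of work 51 × 0.15 = 7.65
  Productivity 44 × 0.07 = 3.08
  Technical skill 71 × 0.05 = 3.55
  Customer focus 100 × 0.06 = 6
  Leadership 77 × 0.06 = 4.62
  Initiative 78.5 × 0.05 = 3.925
Sum = 61.165
61.165 is ≥ 52 and < 68 → Bronze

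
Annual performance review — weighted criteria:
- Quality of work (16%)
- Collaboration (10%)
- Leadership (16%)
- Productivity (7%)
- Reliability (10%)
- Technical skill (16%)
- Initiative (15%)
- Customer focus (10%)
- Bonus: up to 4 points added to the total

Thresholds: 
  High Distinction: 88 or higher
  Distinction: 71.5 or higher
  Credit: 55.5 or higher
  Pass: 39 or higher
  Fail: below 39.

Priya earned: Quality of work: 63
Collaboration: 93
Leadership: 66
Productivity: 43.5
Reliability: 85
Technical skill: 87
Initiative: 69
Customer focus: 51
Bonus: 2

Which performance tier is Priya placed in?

Distinction

Weighted total:
  Quality of work 63 × 0.16 = 10.08
  Collaboration 93 × 0.1 = 9.3
  Leadership 66 × 0.16 = 10.56
  Productivity 43.5 × 0.07 = 3.045
  Reliability 85 × 0.1 = 8.5
  Technical skill 87 × 0.16 = 13.92
  Initiative 69 × 0.15 = 10.35
  Customer focus 51 × 0.1 = 5.1
Sum = 70.855
Bonus: 70.855 + 2 = 72.855
72.855 is ≥ 71.5 and < 88 → Distinction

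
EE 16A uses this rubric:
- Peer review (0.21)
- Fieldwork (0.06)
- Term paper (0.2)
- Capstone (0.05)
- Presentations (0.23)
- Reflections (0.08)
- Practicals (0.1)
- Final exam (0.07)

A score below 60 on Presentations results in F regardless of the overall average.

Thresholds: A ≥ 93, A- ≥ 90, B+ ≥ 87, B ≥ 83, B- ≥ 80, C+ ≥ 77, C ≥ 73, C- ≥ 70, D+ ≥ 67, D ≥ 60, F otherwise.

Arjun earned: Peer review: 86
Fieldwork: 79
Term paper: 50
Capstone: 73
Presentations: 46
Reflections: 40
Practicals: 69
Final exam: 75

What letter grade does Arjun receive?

Presentations score 46 < 60: minimum not met.
Weighted total:
  Peer review 86 × 0.21 = 18.06
  Fieldwork 79 × 0.06 = 4.74
  Term paper 50 × 0.2 = 10
  Capstone 73 × 0.05 = 3.65
  Presentations 46 × 0.23 = 10.58
  Reflections 40 × 0.08 = 3.2
  Practicals 69 × 0.1 = 6.9
  Final exam 75 × 0.07 = 5.25
Sum = 62.38
Because the Presentations minimum was not met, the result is F.

F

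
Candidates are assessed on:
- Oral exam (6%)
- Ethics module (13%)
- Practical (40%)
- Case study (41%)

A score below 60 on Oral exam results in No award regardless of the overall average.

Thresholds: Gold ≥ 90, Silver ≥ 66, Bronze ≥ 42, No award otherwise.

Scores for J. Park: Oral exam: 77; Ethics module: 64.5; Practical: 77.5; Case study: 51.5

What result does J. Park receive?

Bronze

Oral exam score 77 ≥ 60: minimum met.
Weighted total:
  Oral exam 77 × 0.06 = 4.62
  Ethics module 64.5 × 0.13 = 8.385
  Practical 77.5 × 0.4 = 31
  Case study 51.5 × 0.41 = 21.115
Sum = 65.12
65.12 is ≥ 42 and < 66 → Bronze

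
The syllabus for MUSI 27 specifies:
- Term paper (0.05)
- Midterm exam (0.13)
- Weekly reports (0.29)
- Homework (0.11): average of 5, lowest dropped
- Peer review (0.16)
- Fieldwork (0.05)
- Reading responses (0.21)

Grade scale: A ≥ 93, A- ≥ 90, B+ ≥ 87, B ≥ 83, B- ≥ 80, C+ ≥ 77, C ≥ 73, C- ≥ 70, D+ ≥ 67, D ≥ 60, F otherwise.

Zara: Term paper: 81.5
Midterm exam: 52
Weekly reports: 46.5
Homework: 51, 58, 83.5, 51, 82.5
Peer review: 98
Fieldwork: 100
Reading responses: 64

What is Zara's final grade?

D

Homework: drop 51 → average of remaining 4 = 275/4 = 68.75
Weighted total:
  Term paper 81.5 × 0.05 = 4.075
  Midterm exam 52 × 0.13 = 6.76
  Weekly reports 46.5 × 0.29 = 13.485
  Homework 68.75 × 0.11 = 7.5625
  Peer review 98 × 0.16 = 15.68
  Fieldwork 100 × 0.05 = 5
  Reading responses 64 × 0.21 = 13.44
Sum = 66.0025
66.0025 is ≥ 60 and < 67 → D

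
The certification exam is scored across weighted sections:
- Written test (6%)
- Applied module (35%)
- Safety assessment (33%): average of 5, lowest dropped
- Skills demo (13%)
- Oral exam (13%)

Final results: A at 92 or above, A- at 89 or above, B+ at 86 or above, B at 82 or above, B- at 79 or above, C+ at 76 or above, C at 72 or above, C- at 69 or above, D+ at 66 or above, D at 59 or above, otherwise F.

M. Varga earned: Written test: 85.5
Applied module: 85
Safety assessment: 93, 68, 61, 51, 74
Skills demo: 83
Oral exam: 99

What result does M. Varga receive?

B

Safety assessment: drop 51 → average of remaining 4 = 296/4 = 74
Weighted total:
  Written test 85.5 × 0.06 = 5.13
  Applied module 85 × 0.35 = 29.75
  Safety assessment 74 × 0.33 = 24.42
  Skills demo 83 × 0.13 = 10.79
  Oral exam 99 × 0.13 = 12.87
Sum = 82.96
82.96 is ≥ 82 and < 86 → B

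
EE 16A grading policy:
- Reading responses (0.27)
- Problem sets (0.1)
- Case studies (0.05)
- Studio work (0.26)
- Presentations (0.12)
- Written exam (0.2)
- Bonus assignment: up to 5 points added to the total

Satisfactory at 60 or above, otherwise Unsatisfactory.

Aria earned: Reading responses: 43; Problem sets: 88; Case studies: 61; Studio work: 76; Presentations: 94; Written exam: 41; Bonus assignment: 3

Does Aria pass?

Weighted total:
  Reading responses 43 × 0.27 = 11.61
  Problem sets 88 × 0.1 = 8.8
  Case studies 61 × 0.05 = 3.05
  Studio work 76 × 0.26 = 19.76
  Presentations 94 × 0.12 = 11.28
  Written exam 41 × 0.2 = 8.2
Sum = 62.7
Bonus assignment: 62.7 + 3 = 65.7
65.7 ≥ 60 → Satisfactory

Satisfactory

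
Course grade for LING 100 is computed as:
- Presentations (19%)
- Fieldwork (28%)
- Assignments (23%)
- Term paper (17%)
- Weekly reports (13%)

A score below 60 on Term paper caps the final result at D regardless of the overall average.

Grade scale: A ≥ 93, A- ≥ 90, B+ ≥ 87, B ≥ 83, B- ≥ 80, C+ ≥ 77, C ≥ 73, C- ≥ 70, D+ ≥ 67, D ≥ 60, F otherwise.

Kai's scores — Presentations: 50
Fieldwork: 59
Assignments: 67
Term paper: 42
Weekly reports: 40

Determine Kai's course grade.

Term paper score 42 < 60: minimum not met.
Weighted total:
  Presentations 50 × 0.19 = 9.5
  Fieldwork 59 × 0.28 = 16.52
  Assignments 67 × 0.23 = 15.41
  Term paper 42 × 0.17 = 7.14
  Weekly reports 40 × 0.13 = 5.2
Sum = 53.77
53.77 would be F; cap at D applies → F.

F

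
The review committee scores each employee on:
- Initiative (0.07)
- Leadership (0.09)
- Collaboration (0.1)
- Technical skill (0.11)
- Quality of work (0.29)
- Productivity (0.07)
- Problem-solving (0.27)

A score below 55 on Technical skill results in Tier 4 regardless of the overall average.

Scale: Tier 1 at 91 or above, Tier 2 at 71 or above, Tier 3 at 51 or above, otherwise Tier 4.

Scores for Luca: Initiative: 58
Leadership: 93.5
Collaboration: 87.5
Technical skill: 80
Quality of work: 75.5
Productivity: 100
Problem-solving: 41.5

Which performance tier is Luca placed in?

Technical skill score 80 ≥ 55: minimum met.
Weighted total:
  Initiative 58 × 0.07 = 4.06
  Leadership 93.5 × 0.09 = 8.415
  Collaboration 87.5 × 0.1 = 8.75
  Technical skill 80 × 0.11 = 8.8
  Quality of work 75.5 × 0.29 = 21.895
  Productivity 100 × 0.07 = 7
  Problem-solving 41.5 × 0.27 = 11.205
Sum = 70.125
70.125 is ≥ 51 and < 71 → Tier 3

Tier 3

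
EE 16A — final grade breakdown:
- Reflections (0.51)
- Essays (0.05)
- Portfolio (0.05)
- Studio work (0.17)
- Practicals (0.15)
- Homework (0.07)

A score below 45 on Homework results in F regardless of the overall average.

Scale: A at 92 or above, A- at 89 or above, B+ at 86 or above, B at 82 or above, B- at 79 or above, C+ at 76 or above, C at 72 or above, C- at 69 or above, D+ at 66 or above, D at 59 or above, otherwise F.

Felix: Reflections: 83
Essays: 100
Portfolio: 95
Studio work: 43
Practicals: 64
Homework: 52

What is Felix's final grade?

C

Homework score 52 ≥ 45: minimum met.
Weighted total:
  Reflections 83 × 0.51 = 42.33
  Essays 100 × 0.05 = 5
  Portfolio 95 × 0.05 = 4.75
  Studio work 43 × 0.17 = 7.31
  Practicals 64 × 0.15 = 9.6
  Homework 52 × 0.07 = 3.64
Sum = 72.63
72.63 is ≥ 72 and < 76 → C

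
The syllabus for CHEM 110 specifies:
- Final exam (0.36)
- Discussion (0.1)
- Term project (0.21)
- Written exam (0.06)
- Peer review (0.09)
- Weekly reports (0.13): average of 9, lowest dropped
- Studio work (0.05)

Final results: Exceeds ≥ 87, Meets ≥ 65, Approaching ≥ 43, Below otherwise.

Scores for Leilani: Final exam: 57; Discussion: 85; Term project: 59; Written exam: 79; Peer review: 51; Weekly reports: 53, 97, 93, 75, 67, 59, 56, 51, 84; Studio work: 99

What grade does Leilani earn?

Weekly reports: drop 51 → average of remaining 8 = 584/8 = 73
Weighted total:
  Final exam 57 × 0.36 = 20.52
  Discussion 85 × 0.1 = 8.5
  Term project 59 × 0.21 = 12.39
  Written exam 79 × 0.06 = 4.74
  Peer review 51 × 0.09 = 4.59
  Weekly reports 73 × 0.13 = 9.49
  Studio work 99 × 0.05 = 4.95
Sum = 65.18
65.18 is ≥ 65 and < 87 → Meets

Meets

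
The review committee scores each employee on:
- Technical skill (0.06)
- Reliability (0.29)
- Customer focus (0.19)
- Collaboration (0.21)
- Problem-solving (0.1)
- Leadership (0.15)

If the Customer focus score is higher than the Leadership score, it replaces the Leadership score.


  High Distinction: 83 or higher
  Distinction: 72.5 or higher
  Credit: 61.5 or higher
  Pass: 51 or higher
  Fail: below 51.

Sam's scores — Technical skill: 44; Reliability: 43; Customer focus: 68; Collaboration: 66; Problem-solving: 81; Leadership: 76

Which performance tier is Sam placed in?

Customer focus (68) ≤ Leadership (76), so Leadership stays at 76.
Weighted total:
  Technical skill 44 × 0.06 = 2.64
  Reliability 43 × 0.29 = 12.47
  Customer focus 68 × 0.19 = 12.92
  Collaboration 66 × 0.21 = 13.86
  Problem-solving 81 × 0.1 = 8.1
  Leadership 76 × 0.15 = 11.4
Sum = 61.39
61.39 is ≥ 51 and < 61.5 → Pass

Pass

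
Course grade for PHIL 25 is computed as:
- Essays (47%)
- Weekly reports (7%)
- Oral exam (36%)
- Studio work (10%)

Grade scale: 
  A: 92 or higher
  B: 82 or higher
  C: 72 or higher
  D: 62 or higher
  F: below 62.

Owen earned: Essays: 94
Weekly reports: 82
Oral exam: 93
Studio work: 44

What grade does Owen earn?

Weighted total:
  Essays 94 × 0.47 = 44.18
  Weekly reports 82 × 0.07 = 5.74
  Oral exam 93 × 0.36 = 33.48
  Studio work 44 × 0.1 = 4.4
Sum = 87.8
87.8 is ≥ 82 and < 92 → B

B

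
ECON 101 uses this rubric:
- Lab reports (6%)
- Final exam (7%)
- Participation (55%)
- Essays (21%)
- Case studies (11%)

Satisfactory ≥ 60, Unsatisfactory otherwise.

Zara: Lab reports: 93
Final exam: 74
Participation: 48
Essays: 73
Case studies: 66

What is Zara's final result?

Weighted total:
  Lab reports 93 × 0.06 = 5.58
  Final exam 74 × 0.07 = 5.18
  Participation 48 × 0.55 = 26.4
  Essays 73 × 0.21 = 15.33
  Case studies 66 × 0.11 = 7.26
Sum = 59.75
59.75 < 60 → Unsatisfactory

Unsatisfactory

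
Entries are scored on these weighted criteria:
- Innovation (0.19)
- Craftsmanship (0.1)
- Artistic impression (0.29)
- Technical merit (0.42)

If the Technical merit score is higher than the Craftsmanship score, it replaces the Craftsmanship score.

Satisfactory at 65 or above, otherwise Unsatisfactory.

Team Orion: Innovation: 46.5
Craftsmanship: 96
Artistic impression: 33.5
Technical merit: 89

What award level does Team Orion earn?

Technical merit (89) ≤ Craftsmanship (96), so Craftsmanship stays at 96.
Weighted total:
  Innovation 46.5 × 0.19 = 8.835
  Craftsmanship 96 × 0.1 = 9.6
  Artistic impression 33.5 × 0.29 = 9.715
  Technical merit 89 × 0.42 = 37.38
Sum = 65.53
65.53 ≥ 65 → Satisfactory

Satisfactory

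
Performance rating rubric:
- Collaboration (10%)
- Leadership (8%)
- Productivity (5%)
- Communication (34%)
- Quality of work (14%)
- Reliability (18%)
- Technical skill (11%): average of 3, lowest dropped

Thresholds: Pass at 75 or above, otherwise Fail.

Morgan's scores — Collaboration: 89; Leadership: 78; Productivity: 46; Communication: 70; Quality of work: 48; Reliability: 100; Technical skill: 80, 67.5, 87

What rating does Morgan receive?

Technical skill: drop 67.5 → average of remaining 2 = 167/2 = 83.5
Weighted total:
  Collaboration 89 × 0.1 = 8.9
  Leadership 78 × 0.08 = 6.24
  Productivity 46 × 0.05 = 2.3
  Communication 70 × 0.34 = 23.8
  Quality of work 48 × 0.14 = 6.72
  Reliability 100 × 0.18 = 18
  Technical skill 83.5 × 0.11 = 9.185
Sum = 75.145
75.145 ≥ 75 → Pass

Pass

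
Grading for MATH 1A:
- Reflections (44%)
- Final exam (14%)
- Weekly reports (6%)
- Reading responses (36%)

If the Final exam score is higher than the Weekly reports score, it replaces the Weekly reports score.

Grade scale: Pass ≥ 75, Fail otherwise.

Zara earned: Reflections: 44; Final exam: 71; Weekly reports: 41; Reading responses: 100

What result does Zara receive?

Fail

Final exam (71) > Weekly reports (41), so Weekly reports counts as 71.
Weighted total:
  Reflections 44 × 0.44 = 19.36
  Final exam 71 × 0.14 = 9.94
  Weekly reports 71 × 0.06 = 4.26
  Reading responses 100 × 0.36 = 36
Sum = 69.56
69.56 < 75 → Fail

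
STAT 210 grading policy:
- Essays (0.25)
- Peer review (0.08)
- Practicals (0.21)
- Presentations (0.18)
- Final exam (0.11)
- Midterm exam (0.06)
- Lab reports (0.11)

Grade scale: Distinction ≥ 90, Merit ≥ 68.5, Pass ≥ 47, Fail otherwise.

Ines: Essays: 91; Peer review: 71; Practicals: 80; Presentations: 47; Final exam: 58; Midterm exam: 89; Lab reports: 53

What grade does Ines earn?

Weighted total:
  Essays 91 × 0.25 = 22.75
  Peer review 71 × 0.08 = 5.68
  Practicals 80 × 0.21 = 16.8
  Presentations 47 × 0.18 = 8.46
  Final exam 58 × 0.11 = 6.38
  Midterm exam 89 × 0.06 = 5.34
  Lab reports 53 × 0.11 = 5.83
Sum = 71.24
71.24 is ≥ 68.5 and < 90 → Merit

Merit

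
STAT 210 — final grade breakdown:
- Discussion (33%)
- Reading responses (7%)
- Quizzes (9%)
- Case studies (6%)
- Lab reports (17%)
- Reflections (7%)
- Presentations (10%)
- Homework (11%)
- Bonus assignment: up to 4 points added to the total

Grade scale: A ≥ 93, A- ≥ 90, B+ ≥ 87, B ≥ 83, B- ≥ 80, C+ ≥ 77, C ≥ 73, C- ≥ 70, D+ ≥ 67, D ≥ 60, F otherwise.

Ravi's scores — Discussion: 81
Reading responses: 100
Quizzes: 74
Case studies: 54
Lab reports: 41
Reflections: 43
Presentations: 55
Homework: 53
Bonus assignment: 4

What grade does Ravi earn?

Weighted total:
  Discussion 81 × 0.33 = 26.73
  Reading responses 100 × 0.07 = 7
  Quizzes 74 × 0.09 = 6.66
  Case studies 54 × 0.06 = 3.24
  Lab reports 41 × 0.17 = 6.97
  Reflections 43 × 0.07 = 3.01
  Presentations 55 × 0.1 = 5.5
  Homework 53 × 0.11 = 5.83
Sum = 64.94
Bonus assignment: 64.94 + 4 = 68.94
68.94 is ≥ 67 and < 70 → D+

D+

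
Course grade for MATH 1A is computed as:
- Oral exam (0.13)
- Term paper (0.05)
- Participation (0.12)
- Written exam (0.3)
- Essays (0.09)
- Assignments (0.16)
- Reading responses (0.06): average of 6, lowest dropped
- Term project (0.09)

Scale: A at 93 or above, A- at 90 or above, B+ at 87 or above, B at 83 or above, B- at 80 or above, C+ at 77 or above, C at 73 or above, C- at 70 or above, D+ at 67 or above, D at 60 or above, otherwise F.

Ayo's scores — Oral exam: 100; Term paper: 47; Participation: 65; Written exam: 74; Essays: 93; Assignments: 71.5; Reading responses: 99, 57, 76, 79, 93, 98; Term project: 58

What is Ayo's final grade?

Reading responses: drop 57 → average of remaining 5 = 445/5 = 89
Weighted total:
  Oral exam 100 × 0.13 = 13
  Term paper 47 × 0.05 = 2.35
  Participation 65 × 0.12 = 7.8
  Written exam 74 × 0.3 = 22.2
  Essays 93 × 0.09 = 8.37
  Assignments 71.5 × 0.16 = 11.44
  Reading responses 89 × 0.06 = 5.34
  Term project 58 × 0.09 = 5.22
Sum = 75.72
75.72 is ≥ 73 and < 77 → C

C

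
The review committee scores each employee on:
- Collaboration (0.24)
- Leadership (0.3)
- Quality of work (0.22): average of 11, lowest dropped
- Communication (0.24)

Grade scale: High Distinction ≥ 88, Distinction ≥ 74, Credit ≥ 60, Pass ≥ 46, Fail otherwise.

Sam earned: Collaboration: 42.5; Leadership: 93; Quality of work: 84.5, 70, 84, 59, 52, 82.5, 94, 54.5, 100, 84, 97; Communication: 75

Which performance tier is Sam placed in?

Credit

Quality of work: drop 52 → average of remaining 10 = 809.5/10 = 80.95
Weighted total:
  Collaboration 42.5 × 0.24 = 10.2
  Leadership 93 × 0.3 = 27.9
  Quality of work 80.95 × 0.22 = 17.809
  Communication 75 × 0.24 = 18
Sum = 73.909
73.909 is ≥ 60 and < 74 → Credit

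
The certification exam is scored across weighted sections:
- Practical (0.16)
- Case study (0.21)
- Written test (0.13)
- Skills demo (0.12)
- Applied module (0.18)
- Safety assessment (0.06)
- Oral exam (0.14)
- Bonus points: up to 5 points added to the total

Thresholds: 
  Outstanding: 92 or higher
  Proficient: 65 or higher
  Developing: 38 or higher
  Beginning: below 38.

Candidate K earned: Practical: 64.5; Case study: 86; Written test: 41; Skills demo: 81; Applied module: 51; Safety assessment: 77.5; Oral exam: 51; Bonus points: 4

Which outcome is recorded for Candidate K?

Proficient

Weighted total:
  Practical 64.5 × 0.16 = 10.32
  Case study 86 × 0.21 = 18.06
  Written test 41 × 0.13 = 5.33
  Skills demo 81 × 0.12 = 9.72
  Applied module 51 × 0.18 = 9.18
  Safety assessment 77.5 × 0.06 = 4.65
  Oral exam 51 × 0.14 = 7.14
Sum = 64.4
Bonus points: 64.4 + 4 = 68.4
68.4 is ≥ 65 and < 92 → Proficient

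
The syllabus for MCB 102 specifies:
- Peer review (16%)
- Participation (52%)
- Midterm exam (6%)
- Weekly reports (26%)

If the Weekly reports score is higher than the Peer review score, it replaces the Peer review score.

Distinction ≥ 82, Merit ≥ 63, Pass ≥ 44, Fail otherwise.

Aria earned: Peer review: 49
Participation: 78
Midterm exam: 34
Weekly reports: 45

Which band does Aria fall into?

Weekly reports (45) ≤ Peer review (49), so Peer review stays at 49.
Weighted total:
  Peer review 49 × 0.16 = 7.84
  Participation 78 × 0.52 = 40.56
  Midterm exam 34 × 0.06 = 2.04
  Weekly reports 45 × 0.26 = 11.7
Sum = 62.14
62.14 is ≥ 44 and < 63 → Pass

Pass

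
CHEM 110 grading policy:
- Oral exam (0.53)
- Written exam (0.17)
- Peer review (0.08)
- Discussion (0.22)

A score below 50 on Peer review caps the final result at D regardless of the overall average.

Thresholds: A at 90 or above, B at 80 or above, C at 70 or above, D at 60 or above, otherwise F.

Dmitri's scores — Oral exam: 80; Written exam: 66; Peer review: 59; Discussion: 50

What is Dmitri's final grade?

D

Peer review score 59 ≥ 50: minimum met.
Weighted total:
  Oral exam 80 × 0.53 = 42.4
  Written exam 66 × 0.17 = 11.22
  Peer review 59 × 0.08 = 4.72
  Discussion 50 × 0.22 = 11
Sum = 69.34
69.34 is ≥ 60 and < 70 → D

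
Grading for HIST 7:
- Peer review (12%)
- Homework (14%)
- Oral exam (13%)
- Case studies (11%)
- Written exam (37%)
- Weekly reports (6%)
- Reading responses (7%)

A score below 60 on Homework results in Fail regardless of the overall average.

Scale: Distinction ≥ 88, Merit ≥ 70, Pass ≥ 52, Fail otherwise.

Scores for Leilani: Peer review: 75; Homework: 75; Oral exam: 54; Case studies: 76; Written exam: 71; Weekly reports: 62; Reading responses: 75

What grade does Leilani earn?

Merit

Homework score 75 ≥ 60: minimum met.
Weighted total:
  Peer review 75 × 0.12 = 9
  Homework 75 × 0.14 = 10.5
  Oral exam 54 × 0.13 = 7.02
  Case studies 76 × 0.11 = 8.36
  Written exam 71 × 0.37 = 26.27
  Weekly reports 62 × 0.06 = 3.72
  Reading responses 75 × 0.07 = 5.25
Sum = 70.12
70.12 is ≥ 70 and < 88 → Merit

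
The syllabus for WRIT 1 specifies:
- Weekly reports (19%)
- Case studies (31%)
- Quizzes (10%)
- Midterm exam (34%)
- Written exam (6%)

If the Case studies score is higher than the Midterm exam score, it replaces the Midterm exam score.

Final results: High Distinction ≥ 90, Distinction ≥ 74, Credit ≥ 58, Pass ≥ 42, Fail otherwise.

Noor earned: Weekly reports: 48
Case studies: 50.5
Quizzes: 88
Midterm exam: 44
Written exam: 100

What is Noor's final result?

Case studies (50.5) > Midterm exam (44), so Midterm exam counts as 50.5.
Weighted total:
  Weekly reports 48 × 0.19 = 9.12
  Case studies 50.5 × 0.31 = 15.655
  Quizzes 88 × 0.1 = 8.8
  Midterm exam 50.5 × 0.34 = 17.17
  Written exam 100 × 0.06 = 6
Sum = 56.745
56.745 is ≥ 42 and < 58 → Pass

Pass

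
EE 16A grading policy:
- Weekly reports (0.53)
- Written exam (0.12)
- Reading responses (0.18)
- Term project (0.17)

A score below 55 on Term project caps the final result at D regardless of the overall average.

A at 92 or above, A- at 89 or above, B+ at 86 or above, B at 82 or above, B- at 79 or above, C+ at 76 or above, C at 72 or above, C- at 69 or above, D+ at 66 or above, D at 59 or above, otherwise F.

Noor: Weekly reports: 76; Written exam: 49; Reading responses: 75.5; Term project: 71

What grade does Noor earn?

Term project score 71 ≥ 55: minimum met.
Weighted total:
  Weekly reports 76 × 0.53 = 40.28
  Written exam 49 × 0.12 = 5.88
  Reading responses 75.5 × 0.18 = 13.59
  Term project 71 × 0.17 = 12.07
Sum = 71.82
71.82 is ≥ 69 and < 72 → C-

C-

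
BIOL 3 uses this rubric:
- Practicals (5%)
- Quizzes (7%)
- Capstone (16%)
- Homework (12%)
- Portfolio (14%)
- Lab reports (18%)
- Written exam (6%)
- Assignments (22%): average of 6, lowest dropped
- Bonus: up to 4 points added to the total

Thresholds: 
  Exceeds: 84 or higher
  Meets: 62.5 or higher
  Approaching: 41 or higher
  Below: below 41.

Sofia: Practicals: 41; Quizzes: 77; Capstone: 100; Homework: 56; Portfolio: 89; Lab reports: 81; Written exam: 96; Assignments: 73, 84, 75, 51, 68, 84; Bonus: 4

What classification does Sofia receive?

Assignments: drop 51 → average of remaining 5 = 384/5 = 76.8
Weighted total:
  Practicals 41 × 0.05 = 2.05
  Quizzes 77 × 0.07 = 5.39
  Capstone 100 × 0.16 = 16
  Homework 56 × 0.12 = 6.72
  Portfolio 89 × 0.14 = 12.46
  Lab reports 81 × 0.18 = 14.58
  Written exam 96 × 0.06 = 5.76
  Assignments 76.8 × 0.22 = 16.896
Sum = 79.856
Bonus: 79.856 + 4 = 83.856
83.856 is ≥ 62.5 and < 84 → Meets

Meets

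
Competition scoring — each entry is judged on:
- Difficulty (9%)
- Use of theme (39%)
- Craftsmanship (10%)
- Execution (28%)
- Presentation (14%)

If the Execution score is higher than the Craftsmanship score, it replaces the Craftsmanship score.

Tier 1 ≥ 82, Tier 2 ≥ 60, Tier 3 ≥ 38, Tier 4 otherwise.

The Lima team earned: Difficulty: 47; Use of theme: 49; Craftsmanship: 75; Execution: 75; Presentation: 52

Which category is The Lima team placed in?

Execution (75) ≤ Craftsmanship (75), so Craftsmanship stays at 75.
Weighted total:
  Difficulty 47 × 0.09 = 4.23
  Use of theme 49 × 0.39 = 19.11
  Craftsmanship 75 × 0.1 = 7.5
  Execution 75 × 0.28 = 21
  Presentation 52 × 0.14 = 7.28
Sum = 59.12
59.12 is ≥ 38 and < 60 → Tier 3

Tier 3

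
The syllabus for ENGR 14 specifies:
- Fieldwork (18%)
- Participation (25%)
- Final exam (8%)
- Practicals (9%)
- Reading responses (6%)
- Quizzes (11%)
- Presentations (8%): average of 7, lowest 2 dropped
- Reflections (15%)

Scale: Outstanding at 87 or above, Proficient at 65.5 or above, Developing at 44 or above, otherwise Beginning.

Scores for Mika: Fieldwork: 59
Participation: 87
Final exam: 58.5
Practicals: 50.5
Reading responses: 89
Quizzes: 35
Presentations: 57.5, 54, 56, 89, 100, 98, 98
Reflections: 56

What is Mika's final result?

Proficient

Presentations: drop 54, 56 → average of remaining 5 = 442.5/5 = 88.5
Weighted total:
  Fieldwork 59 × 0.18 = 10.62
  Participation 87 × 0.25 = 21.75
  Final exam 58.5 × 0.08 = 4.68
  Practicals 50.5 × 0.09 = 4.545
  Reading responses 89 × 0.06 = 5.34
  Quizzes 35 × 0.11 = 3.85
  Presentations 88.5 × 0.08 = 7.08
  Reflections 56 × 0.15 = 8.4
Sum = 66.265
66.265 is ≥ 65.5 and < 87 → Proficient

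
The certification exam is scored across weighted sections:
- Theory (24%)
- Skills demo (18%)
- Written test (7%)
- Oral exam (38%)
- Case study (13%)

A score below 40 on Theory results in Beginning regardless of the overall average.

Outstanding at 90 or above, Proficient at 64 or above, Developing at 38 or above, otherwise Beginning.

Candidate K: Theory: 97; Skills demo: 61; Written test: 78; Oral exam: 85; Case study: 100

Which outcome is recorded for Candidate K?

Theory score 97 ≥ 40: minimum met.
Weighted total:
  Theory 97 × 0.24 = 23.28
  Skills demo 61 × 0.18 = 10.98
  Written test 78 × 0.07 = 5.46
  Oral exam 85 × 0.38 = 32.3
  Case study 100 × 0.13 = 13
Sum = 85.02
85.02 is ≥ 64 and < 90 → Proficient

Proficient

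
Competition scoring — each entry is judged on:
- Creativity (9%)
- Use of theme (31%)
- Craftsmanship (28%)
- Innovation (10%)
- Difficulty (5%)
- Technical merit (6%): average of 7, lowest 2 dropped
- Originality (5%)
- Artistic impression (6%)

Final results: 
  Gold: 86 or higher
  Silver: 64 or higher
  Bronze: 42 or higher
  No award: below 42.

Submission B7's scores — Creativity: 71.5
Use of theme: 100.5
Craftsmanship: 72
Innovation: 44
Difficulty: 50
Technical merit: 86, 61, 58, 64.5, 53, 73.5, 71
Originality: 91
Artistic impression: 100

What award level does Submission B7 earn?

Silver

Technical merit: drop 53, 58 → average of remaining 5 = 356/5 = 71.2
Weighted total:
  Creativity 71.5 × 0.09 = 6.435
  Use of theme 100.5 × 0.31 = 31.155
  Craftsmanship 72 × 0.28 = 20.16
  Innovation 44 × 0.1 = 4.4
  Difficulty 50 × 0.05 = 2.5
  Technical merit 71.2 × 0.06 = 4.272
  Originality 91 × 0.05 = 4.55
  Artistic impression 100 × 0.06 = 6
Sum = 79.472
79.472 is ≥ 64 and < 86 → Silver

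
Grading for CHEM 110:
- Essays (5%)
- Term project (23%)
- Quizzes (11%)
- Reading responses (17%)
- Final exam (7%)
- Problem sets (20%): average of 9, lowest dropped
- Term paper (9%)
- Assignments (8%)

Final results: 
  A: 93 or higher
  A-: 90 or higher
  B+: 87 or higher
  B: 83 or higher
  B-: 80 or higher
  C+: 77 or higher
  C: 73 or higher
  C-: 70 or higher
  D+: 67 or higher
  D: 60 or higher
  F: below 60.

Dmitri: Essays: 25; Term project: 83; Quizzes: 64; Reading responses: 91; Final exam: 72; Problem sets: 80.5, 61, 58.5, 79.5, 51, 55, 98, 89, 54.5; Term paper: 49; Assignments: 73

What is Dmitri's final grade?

C-

Problem sets: drop 51 → average of remaining 8 = 576/8 = 72
Weighted total:
  Essays 25 × 0.05 = 1.25
  Term project 83 × 0.23 = 19.09
  Quizzes 64 × 0.11 = 7.04
  Reading responses 91 × 0.17 = 15.47
  Final exam 72 × 0.07 = 5.04
  Problem sets 72 × 0.2 = 14.4
  Term paper 49 × 0.09 = 4.41
  Assignments 73 × 0.08 = 5.84
Sum = 72.54
72.54 is ≥ 70 and < 73 → C-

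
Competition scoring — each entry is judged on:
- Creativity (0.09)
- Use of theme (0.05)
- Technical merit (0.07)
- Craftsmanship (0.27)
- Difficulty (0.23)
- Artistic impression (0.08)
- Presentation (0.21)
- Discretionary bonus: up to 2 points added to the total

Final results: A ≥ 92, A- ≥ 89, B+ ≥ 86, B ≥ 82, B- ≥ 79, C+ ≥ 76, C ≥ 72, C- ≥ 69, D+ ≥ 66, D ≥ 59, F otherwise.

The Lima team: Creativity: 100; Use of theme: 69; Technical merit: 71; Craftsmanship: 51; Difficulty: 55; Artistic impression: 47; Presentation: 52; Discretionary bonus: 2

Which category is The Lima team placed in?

D

Weighted total:
  Creativity 100 × 0.09 = 9
  Use of theme 69 × 0.05 = 3.45
  Technical merit 71 × 0.07 = 4.97
  Craftsmanship 51 × 0.27 = 13.77
  Difficulty 55 × 0.23 = 12.65
  Artistic impression 47 × 0.08 = 3.76
  Presentation 52 × 0.21 = 10.92
Sum = 58.52
Discretionary bonus: 58.52 + 2 = 60.52
60.52 is ≥ 59 and < 66 → D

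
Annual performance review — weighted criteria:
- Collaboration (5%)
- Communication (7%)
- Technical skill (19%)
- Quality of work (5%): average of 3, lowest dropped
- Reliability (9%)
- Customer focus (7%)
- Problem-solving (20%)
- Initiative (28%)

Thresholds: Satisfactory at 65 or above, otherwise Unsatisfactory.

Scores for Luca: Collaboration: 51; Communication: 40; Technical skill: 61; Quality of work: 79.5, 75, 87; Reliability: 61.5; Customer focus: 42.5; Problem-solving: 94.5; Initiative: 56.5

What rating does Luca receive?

Unsatisfactory

Quality of work: drop 75 → average of remaining 2 = 166.5/2 = 83.25
Weighted total:
  Collaboration 51 × 0.05 = 2.55
  Communication 40 × 0.07 = 2.8
  Technical skill 61 × 0.19 = 11.59
  Quality of work 83.25 × 0.05 = 4.1625
  Reliability 61.5 × 0.09 = 5.535
  Customer focus 42.5 × 0.07 = 2.975
  Problem-solving 94.5 × 0.2 = 18.9
  Initiative 56.5 × 0.28 = 15.82
Sum = 64.3325
64.3325 < 65 → Unsatisfactory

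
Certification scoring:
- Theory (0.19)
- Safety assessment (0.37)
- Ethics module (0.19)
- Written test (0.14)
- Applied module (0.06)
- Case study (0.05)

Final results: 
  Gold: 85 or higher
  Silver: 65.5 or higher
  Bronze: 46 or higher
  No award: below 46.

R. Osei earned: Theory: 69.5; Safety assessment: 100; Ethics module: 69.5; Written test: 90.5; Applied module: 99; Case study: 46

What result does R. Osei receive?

Weighted total:
  Theory 69.5 × 0.19 = 13.205
  Safety assessment 100 × 0.37 = 37
  Ethics module 69.5 × 0.19 = 13.205
  Written test 90.5 × 0.14 = 12.67
  Applied module 99 × 0.06 = 5.94
  Case study 46 × 0.05 = 2.3
Sum = 84.32
84.32 is ≥ 65.5 and < 85 → Silver

Silver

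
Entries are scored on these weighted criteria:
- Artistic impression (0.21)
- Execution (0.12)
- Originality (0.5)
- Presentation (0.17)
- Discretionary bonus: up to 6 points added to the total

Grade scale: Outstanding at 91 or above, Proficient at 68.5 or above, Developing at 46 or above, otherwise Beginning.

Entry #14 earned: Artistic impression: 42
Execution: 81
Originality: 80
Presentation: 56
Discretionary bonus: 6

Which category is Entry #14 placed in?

Weighted total:
  Artistic impression 42 × 0.21 = 8.82
  Execution 81 × 0.12 = 9.72
  Originality 80 × 0.5 = 40
  Presentation 56 × 0.17 = 9.52
Sum = 68.06
Discretionary bonus: 68.06 + 6 = 74.06
74.06 is ≥ 68.5 and < 91 → Proficient

Proficient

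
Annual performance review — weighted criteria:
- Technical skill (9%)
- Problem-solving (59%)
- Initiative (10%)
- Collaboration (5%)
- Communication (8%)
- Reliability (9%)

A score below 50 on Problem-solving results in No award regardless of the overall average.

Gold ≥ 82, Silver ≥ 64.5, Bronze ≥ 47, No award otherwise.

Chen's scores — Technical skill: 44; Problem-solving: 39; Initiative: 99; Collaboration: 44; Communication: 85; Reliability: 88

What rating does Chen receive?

No award

Problem-solving score 39 < 50: minimum not met.
Weighted total:
  Technical skill 44 × 0.09 = 3.96
  Problem-solving 39 × 0.59 = 23.01
  Initiative 99 × 0.1 = 9.9
  Collaboration 44 × 0.05 = 2.2
  Communication 85 × 0.08 = 6.8
  Reliability 88 × 0.09 = 7.92
Sum = 53.79
Because the Problem-solving minimum was not met, the result is No award.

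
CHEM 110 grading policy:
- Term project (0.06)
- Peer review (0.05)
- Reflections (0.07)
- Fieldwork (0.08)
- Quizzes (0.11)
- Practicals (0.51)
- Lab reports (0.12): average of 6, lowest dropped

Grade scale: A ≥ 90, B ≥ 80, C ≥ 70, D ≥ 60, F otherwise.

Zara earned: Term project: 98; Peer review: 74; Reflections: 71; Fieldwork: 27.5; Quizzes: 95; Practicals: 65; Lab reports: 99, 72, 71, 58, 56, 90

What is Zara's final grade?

D

Lab reports: drop 56 → average of remaining 5 = 390/5 = 78
Weighted total:
  Term project 98 × 0.06 = 5.88
  Peer review 74 × 0.05 = 3.7
  Reflections 71 × 0.07 = 4.97
  Fieldwork 27.5 × 0.08 = 2.2
  Quizzes 95 × 0.11 = 10.45
  Practicals 65 × 0.51 = 33.15
  Lab reports 78 × 0.12 = 9.36
Sum = 69.71
69.71 is ≥ 60 and < 70 → D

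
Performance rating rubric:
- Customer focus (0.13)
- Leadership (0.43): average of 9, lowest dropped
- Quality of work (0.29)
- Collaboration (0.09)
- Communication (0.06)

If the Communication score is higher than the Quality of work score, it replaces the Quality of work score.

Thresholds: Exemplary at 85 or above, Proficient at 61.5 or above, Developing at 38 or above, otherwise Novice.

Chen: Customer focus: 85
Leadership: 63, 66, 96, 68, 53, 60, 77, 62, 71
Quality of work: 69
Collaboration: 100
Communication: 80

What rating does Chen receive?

Proficient

Leadership: drop 53 → average of remaining 8 = 563/8 = 70.375
Communication (80) > Quality of work (69), so Quality of work counts as 80.
Weighted total:
  Customer focus 85 × 0.13 = 11.05
  Leadership 70.375 × 0.43 = 30.26125
  Quality of work 80 × 0.29 = 23.2
  Collaboration 100 × 0.09 = 9
  Communication 80 × 0.06 = 4.8
Sum = 78.31125
78.31125 is ≥ 61.5 and < 85 → Proficient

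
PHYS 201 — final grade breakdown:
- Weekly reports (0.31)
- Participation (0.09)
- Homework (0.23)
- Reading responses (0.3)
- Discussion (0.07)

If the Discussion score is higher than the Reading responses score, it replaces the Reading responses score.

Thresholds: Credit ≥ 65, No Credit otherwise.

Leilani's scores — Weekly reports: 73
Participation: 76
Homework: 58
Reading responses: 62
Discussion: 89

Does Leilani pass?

Discussion (89) > Reading responses (62), so Reading responses counts as 89.
Weighted total:
  Weekly reports 73 × 0.31 = 22.63
  Participation 76 × 0.09 = 6.84
  Homework 58 × 0.23 = 13.34
  Reading responses 89 × 0.3 = 26.7
  Discussion 89 × 0.07 = 6.23
Sum = 75.74
75.74 ≥ 65 → Credit

Credit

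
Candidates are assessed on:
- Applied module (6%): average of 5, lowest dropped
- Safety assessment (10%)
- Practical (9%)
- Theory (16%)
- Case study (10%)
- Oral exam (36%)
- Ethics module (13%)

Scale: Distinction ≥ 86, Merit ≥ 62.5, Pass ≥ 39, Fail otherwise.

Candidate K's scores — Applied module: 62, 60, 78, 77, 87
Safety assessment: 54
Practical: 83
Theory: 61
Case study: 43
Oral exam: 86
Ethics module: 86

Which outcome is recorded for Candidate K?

Applied module: drop 60 → average of remaining 4 = 304/4 = 76
Weighted total:
  Applied module 76 × 0.06 = 4.56
  Safety assessment 54 × 0.1 = 5.4
  Practical 83 × 0.09 = 7.47
  Theory 61 × 0.16 = 9.76
  Case study 43 × 0.1 = 4.3
  Oral exam 86 × 0.36 = 30.96
  Ethics module 86 × 0.13 = 11.18
Sum = 73.63
73.63 is ≥ 62.5 and < 86 → Merit

Merit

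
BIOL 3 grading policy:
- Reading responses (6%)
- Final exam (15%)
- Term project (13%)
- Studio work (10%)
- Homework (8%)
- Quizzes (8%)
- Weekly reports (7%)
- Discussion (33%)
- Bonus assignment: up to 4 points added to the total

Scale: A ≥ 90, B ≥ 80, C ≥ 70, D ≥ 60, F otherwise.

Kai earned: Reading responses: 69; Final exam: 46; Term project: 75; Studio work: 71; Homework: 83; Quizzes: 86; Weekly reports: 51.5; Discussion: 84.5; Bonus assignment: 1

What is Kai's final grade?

Weighted total:
  Reading responses 69 × 0.06 = 4.14
  Final exam 46 × 0.15 = 6.9
  Term project 75 × 0.13 = 9.75
  Studio work 71 × 0.1 = 7.1
  Homework 83 × 0.08 = 6.64
  Quizzes 86 × 0.08 = 6.88
  Weekly reports 51.5 × 0.07 = 3.605
  Discussion 84.5 × 0.33 = 27.885
Sum = 72.9
Bonus assignment: 72.9 + 1 = 73.9
73.9 is ≥ 70 and < 80 → C

C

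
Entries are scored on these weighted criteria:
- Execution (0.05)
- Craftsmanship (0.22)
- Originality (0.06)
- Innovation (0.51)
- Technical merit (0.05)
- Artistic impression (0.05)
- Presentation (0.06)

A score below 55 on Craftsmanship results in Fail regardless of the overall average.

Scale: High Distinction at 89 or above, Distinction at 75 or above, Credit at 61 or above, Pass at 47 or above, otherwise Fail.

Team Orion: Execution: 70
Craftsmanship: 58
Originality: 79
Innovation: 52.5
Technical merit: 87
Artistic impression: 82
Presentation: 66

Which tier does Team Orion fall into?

Pass

Craftsmanship score 58 ≥ 55: minimum met.
Weighted total:
  Execution 70 × 0.05 = 3.5
  Craftsmanship 58 × 0.22 = 12.76
  Originality 79 × 0.06 = 4.74
  Innovation 52.5 × 0.51 = 26.775
  Technical merit 87 × 0.05 = 4.35
  Artistic impression 82 × 0.05 = 4.1
  Presentation 66 × 0.06 = 3.96
Sum = 60.185
60.185 is ≥ 47 and < 61 → Pass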